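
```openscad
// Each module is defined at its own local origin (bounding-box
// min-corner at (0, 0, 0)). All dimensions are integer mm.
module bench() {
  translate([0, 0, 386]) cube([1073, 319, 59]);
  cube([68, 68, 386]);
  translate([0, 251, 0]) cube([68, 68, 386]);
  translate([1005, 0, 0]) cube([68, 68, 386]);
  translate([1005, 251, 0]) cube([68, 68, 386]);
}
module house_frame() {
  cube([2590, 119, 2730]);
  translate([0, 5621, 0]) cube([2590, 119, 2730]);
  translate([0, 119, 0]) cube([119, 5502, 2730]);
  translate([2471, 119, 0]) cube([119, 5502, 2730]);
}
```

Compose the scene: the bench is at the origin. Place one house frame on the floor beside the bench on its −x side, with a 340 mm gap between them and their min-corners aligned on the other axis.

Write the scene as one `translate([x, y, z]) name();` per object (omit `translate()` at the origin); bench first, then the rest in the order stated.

bench();
translate([-2930, 0, 0]) house_frame();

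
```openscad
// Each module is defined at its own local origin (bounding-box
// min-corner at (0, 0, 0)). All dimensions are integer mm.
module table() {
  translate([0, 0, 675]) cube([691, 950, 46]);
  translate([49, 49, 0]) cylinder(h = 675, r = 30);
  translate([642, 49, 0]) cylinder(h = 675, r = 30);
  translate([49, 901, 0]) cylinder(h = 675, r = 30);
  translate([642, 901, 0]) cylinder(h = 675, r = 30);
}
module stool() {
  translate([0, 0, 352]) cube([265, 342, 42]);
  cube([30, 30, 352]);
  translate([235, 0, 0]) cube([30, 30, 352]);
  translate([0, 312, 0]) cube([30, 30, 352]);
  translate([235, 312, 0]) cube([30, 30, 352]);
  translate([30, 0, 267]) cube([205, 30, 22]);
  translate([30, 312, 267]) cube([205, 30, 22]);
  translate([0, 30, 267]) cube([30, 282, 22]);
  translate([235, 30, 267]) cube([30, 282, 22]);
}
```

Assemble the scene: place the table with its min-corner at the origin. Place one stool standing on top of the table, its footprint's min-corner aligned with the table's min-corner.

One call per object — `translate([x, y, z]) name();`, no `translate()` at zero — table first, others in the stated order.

table();
translate([0, 0, 721]) stool();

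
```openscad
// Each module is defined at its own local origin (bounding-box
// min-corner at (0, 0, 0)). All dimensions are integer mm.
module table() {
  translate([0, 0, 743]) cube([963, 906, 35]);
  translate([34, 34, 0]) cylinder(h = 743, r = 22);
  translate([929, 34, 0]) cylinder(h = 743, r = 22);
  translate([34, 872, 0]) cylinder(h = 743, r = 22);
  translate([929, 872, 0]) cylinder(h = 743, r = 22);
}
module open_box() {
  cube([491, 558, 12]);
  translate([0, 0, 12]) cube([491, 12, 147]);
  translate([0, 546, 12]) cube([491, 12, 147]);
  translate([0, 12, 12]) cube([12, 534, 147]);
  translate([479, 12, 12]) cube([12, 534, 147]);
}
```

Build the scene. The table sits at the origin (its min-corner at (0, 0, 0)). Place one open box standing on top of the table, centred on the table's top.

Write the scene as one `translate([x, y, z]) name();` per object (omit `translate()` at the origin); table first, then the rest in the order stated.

table();
translate([236, 174, 778]) open_box();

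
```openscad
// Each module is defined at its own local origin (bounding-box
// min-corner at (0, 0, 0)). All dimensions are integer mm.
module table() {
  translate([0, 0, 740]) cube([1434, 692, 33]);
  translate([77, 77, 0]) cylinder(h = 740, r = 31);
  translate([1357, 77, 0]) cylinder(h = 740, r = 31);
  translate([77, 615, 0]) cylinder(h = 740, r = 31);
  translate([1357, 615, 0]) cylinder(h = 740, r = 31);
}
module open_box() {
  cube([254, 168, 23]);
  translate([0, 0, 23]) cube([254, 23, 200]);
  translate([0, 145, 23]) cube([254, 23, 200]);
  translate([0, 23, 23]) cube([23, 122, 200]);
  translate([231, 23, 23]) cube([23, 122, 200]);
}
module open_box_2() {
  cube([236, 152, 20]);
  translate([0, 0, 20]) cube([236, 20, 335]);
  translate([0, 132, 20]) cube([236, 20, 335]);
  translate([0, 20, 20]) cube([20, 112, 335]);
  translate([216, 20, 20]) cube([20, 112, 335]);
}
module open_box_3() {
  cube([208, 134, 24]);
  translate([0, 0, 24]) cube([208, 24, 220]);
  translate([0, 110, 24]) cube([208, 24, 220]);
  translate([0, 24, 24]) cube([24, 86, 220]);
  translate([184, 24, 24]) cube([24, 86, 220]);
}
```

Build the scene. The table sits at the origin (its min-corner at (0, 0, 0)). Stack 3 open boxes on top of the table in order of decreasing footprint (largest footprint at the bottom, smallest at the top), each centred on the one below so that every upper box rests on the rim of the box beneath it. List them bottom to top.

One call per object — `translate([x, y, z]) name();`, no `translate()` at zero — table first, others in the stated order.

table();
translate([590, 262, 773]) open_box();
translate([599, 270, 996]) open_box_2();
translate([613, 279, 1351]) open_box_3();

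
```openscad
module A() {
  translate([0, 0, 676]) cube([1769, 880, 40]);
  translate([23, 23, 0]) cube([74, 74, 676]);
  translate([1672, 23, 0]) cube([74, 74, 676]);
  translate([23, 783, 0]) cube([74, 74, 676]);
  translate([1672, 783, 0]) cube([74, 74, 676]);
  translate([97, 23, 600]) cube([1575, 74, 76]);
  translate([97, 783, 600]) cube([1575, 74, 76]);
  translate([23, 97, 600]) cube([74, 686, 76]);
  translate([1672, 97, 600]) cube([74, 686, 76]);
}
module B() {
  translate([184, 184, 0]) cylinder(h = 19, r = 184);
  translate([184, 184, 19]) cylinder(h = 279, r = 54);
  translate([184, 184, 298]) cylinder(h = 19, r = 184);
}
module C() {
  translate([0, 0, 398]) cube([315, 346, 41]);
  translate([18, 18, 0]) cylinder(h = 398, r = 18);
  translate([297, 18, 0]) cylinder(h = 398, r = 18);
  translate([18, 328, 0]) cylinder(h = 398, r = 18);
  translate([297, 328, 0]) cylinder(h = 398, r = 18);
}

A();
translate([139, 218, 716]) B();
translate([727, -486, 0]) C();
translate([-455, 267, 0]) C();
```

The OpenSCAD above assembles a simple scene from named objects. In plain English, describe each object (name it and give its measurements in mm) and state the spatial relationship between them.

A is a rectangular dining table. The top is 1769×880×40 mm with its upper surface at z = 716 mm. It stands on four 74×74 mm square legs, each inset 23 mm from the nearest pair of top edges, running from the floor to the underside of the top. Four apron rails, 74 mm thick and 76 mm tall, run between adjacent legs with their top edges flush with the underside of the top and their outer faces flush with the legs' outer faces.

B is a spool: two coaxial disc flanges of radius 184 mm and thickness 19 mm, joined by a core cylinder of radius 54 mm and height 279 mm. The lower flange rests on z = 0 and the three cylinders share a vertical axis.

C is a simple wooden stool: a rectangular seat 315 mm (x) by 346 mm (y), 41 mm thick, top face at z = 439 mm, on four round legs, each 36 mm in diameter. The legs rest on z = 0, each leg's axis is inset half a diameter from the nearest pair of seat edges (so the leg's bounding box is flush with the corner).

The spool is on top of the table. Two stools sit around the table at the −y, −x sides.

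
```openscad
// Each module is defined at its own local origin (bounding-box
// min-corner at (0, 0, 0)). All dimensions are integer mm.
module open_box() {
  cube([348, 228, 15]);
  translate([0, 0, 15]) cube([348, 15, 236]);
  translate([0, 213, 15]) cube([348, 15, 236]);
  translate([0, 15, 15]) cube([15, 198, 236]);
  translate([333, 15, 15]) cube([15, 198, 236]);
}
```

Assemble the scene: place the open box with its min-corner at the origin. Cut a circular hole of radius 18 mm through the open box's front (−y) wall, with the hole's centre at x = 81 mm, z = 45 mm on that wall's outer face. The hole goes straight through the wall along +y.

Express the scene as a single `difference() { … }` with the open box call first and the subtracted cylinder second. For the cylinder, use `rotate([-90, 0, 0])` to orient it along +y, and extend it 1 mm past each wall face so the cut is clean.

difference() {
  open_box();
  translate([81, -1, 45]) rotate([-90, 0, 0]) cylinder(h = 17, r = 18);
}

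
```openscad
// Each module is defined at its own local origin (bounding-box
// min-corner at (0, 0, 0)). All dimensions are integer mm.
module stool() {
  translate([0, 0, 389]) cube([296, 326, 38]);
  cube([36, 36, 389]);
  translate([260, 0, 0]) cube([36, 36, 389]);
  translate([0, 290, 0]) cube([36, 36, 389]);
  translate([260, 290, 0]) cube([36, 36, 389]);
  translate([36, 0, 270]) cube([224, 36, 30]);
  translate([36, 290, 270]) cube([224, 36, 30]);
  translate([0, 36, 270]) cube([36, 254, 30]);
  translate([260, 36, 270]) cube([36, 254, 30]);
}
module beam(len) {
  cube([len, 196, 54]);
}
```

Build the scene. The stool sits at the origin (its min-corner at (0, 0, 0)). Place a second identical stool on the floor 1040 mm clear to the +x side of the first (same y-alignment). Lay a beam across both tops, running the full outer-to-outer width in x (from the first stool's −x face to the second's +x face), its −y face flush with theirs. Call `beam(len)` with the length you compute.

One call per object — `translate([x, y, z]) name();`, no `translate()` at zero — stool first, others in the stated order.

stool();
translate([1336, 0, 0]) stool();
translate([0, 0, 427]) beam(1632);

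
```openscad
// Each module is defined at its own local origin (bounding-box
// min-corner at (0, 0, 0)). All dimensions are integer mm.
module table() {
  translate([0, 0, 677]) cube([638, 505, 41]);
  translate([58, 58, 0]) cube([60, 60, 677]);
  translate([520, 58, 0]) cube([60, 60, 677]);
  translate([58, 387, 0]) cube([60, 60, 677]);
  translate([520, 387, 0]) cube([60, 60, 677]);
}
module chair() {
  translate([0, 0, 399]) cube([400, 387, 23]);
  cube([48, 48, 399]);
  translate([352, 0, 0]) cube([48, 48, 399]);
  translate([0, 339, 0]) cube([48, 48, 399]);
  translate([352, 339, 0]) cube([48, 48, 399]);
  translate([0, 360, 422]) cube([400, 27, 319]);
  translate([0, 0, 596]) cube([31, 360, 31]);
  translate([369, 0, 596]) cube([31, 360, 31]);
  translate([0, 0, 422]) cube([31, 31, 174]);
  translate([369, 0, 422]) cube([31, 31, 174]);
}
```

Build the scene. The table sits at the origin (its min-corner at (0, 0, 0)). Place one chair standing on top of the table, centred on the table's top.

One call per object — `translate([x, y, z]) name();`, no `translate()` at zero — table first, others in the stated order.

table();
translate([119, 59, 718]) chair();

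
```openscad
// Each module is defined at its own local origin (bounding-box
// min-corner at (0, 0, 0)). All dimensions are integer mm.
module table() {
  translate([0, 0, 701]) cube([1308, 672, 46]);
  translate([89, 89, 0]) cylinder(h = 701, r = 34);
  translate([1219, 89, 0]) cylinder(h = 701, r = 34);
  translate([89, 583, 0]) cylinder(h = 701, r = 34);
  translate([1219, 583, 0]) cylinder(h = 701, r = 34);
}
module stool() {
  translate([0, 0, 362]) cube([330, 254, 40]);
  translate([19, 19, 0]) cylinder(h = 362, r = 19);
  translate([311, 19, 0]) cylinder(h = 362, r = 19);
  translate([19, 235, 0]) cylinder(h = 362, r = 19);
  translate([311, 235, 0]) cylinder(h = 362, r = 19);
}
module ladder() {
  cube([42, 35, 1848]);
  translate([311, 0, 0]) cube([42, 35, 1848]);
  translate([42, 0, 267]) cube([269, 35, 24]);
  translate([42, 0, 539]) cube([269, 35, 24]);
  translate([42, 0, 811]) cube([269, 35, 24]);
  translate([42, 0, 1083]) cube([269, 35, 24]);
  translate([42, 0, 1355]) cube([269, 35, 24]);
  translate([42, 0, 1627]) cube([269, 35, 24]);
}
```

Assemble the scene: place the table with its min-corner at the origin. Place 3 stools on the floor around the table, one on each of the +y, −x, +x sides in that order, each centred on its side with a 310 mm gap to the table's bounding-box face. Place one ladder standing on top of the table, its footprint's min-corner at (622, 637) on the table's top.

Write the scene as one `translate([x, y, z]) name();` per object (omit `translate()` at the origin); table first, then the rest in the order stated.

table();
translate([489, 982, 0]) stool();
translate([-640, 209, 0]) stool();
translate([1618, 209, 0]) stool();
translate([622, 637, 747]) ladder();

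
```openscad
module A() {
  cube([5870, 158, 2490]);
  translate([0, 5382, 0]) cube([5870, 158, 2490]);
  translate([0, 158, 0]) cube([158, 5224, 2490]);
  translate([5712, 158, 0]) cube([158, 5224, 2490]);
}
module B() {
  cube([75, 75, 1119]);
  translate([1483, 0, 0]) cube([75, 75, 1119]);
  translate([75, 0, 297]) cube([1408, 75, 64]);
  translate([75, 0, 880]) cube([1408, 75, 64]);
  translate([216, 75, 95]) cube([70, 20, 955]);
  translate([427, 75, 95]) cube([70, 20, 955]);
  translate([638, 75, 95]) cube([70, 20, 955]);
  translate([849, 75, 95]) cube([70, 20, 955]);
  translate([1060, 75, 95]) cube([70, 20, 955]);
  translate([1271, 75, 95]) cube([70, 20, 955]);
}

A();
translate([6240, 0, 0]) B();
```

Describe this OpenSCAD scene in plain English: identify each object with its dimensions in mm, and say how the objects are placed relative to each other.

A is the wall frame of a small rectangular building: four walls, each 2490 mm tall and 158 mm thick, enclosing a footprint 5870 mm (x) by 5540 mm (y) outside-to-outside, with no floor or roof. The front and back walls (the −y and +y sides) span the full width; the two side walls fit between them.

B is a fence section. Two 75×75 mm posts, 1119 mm tall, stand on the floor with a clear span of 1408 mm between their inner faces. Two horizontal rails of 75×64 mm section span the gap between the posts with their undersides at z = 297 mm and z = 880 mm, flush with the posts' −y face. 6 pickets, each 70 mm wide, 20 mm thick and 955 mm tall, are fixed to the +y face of the rails with their bottoms at z = 95 mm, evenly spaced across the span with equal gaps (rounded down to the nearest mm) at the −x end and between each pair — any rounding remainder accumulates at the +x end.

The fence section is on the floor beside the house frame on its +x side.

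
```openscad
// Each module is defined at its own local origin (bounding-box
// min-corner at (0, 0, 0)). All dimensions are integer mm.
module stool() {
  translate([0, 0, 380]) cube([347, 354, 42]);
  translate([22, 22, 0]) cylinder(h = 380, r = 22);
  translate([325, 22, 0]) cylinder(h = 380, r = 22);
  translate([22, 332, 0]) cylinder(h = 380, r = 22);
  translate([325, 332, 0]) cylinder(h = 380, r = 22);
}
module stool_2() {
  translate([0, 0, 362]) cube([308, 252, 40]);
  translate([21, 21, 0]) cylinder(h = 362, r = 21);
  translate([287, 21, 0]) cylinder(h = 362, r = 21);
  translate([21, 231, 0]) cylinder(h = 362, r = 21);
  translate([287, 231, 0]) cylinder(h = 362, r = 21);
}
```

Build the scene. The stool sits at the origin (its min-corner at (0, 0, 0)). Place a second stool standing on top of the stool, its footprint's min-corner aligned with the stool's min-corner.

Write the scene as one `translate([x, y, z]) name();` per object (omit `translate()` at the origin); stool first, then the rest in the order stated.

stool();
translate([0, 0, 422]) stool_2();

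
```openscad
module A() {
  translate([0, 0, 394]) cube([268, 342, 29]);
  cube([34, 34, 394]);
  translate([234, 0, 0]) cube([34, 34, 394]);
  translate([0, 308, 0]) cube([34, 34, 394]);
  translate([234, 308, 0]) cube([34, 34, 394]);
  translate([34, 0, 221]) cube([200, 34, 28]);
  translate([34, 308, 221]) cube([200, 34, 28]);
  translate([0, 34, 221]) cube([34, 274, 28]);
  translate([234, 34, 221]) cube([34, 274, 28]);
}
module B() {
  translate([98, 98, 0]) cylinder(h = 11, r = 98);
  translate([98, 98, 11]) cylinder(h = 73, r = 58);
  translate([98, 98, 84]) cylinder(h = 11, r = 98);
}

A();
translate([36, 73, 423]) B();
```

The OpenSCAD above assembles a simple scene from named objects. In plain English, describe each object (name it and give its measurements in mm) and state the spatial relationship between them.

A is a simple wooden stool: a rectangular seat 268 mm (x) by 342 mm (y), 29 mm thick, top face at z = 423 mm, on four square legs, each 34×34 mm in cross-section. The legs rest on z = 0, each flush with a corner of the seat. Four stretchers, 34 mm wide and 28 mm tall, connect adjacent legs with their undersides at z = 221 mm, each running between the inner faces of the legs it joins and aligned with the legs' outer faces on the other axis.

B is a spool: two coaxial disc flanges of radius 98 mm and thickness 11 mm, joined by a core cylinder of radius 58 mm and height 73 mm. The lower flange rests on z = 0 and the three cylinders share a vertical axis.

The spool is on top of the stool, centred.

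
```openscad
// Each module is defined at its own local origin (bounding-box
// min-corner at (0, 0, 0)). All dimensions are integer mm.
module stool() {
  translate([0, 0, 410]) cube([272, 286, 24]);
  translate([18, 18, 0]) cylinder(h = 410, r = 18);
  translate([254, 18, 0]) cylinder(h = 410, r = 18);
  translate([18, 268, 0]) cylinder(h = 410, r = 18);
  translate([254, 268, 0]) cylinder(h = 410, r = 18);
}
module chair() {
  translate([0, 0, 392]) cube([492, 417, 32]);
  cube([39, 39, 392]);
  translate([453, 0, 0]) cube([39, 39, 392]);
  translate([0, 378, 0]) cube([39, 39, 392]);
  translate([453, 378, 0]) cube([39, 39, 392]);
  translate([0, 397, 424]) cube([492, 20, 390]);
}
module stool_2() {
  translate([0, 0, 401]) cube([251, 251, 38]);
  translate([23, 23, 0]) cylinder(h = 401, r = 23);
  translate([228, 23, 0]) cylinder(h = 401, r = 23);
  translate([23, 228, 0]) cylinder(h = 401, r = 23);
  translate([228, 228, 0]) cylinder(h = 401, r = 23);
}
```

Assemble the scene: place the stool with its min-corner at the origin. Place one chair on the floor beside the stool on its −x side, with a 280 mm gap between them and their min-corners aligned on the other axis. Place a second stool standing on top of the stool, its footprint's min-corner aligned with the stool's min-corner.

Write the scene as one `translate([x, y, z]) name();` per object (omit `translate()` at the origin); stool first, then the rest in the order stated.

stool();
translate([-772, 0, 0]) chair();
translate([0, 0, 434]) stool_2();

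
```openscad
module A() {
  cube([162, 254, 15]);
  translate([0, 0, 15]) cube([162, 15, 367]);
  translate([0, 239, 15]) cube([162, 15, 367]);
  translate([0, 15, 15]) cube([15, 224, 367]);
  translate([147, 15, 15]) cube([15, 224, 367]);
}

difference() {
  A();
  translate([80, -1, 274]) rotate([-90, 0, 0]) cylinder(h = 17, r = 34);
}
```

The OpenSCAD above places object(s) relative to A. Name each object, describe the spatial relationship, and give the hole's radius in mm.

The subtracted cylinder has r = 34 mm.

A is an open box. The open box has a circular hole through its front wall. The hole's radius is 34 mm.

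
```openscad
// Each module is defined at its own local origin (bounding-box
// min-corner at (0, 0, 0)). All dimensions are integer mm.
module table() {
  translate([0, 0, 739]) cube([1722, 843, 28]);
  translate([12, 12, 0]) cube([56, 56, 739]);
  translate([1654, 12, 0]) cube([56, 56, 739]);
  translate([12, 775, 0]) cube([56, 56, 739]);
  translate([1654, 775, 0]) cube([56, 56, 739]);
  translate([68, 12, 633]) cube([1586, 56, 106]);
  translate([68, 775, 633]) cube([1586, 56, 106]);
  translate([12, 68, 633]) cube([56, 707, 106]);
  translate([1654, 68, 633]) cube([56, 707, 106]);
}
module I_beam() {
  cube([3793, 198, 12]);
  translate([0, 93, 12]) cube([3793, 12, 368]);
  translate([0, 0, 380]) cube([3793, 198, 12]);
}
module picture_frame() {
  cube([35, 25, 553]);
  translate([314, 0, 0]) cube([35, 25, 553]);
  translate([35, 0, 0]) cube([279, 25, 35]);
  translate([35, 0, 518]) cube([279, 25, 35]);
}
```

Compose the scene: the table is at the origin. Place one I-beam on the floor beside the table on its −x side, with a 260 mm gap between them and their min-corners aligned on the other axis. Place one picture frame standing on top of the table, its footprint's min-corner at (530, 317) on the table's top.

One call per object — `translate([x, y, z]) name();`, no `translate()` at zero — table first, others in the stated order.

table();
translate([-4053, 0, 0]) I_beam();
translate([530, 317, 767]) picture_frame();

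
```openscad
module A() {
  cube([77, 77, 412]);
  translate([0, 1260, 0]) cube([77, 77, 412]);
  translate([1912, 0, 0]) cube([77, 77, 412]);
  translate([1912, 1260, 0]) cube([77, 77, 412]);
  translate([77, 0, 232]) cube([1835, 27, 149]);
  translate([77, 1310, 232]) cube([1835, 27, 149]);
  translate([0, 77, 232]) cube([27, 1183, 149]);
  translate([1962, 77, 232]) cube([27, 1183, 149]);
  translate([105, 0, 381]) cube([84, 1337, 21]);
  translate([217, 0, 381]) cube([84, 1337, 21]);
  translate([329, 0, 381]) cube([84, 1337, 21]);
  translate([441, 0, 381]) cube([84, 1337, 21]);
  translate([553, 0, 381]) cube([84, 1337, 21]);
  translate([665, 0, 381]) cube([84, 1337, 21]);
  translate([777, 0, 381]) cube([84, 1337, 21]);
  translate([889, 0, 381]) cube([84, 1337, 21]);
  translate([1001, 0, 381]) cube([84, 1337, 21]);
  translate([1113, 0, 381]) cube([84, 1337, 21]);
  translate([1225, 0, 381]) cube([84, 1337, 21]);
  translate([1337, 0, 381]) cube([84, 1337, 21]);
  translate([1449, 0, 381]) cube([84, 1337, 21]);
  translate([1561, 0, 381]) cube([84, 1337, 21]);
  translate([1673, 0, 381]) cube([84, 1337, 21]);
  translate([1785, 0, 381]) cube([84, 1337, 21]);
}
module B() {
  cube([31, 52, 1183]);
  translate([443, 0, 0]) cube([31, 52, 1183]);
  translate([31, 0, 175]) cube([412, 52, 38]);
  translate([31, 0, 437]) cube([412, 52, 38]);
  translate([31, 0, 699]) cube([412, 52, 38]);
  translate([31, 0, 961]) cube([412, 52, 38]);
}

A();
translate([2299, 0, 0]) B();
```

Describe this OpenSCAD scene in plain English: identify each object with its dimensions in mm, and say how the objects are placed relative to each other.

A is a bed frame 1989 mm long (x) by 1337 mm wide (y). Four 77×77 mm corner posts, 412 mm tall, at the corners of the footprint. Four rails of 27 mm thickness and 149 mm height run between adjacent posts with their undersides at z = 232 mm, their outer faces flush with the outside of the frame (the two x-running rails run between the posts' inner faces; the two y-running rails run between the posts' inner faces). 16 slats, each 84 mm wide (x) and 21 mm thick, lie across the top of the two x-running rails, running the full 1337 mm width of the frame in y; the slats are evenly spaced along x between the inner faces of the end posts with equal gaps (rounded down to the nearest mm) at the −x end and between each pair — any rounding remainder accumulates at the +x end.

B is a wooden ladder with two side rails of 31×52 mm section and 1183 mm height, set 474 mm apart overall. Between them run 4 rectangular rungs (52 mm deep, 38 mm thick), front faces flush with the rails' −y face. The bottom of the first rung is 175 mm above the floor and each subsequent rung is 262 mm higher than the one below.

The ladder is on the floor beside the bed frame on its +x side.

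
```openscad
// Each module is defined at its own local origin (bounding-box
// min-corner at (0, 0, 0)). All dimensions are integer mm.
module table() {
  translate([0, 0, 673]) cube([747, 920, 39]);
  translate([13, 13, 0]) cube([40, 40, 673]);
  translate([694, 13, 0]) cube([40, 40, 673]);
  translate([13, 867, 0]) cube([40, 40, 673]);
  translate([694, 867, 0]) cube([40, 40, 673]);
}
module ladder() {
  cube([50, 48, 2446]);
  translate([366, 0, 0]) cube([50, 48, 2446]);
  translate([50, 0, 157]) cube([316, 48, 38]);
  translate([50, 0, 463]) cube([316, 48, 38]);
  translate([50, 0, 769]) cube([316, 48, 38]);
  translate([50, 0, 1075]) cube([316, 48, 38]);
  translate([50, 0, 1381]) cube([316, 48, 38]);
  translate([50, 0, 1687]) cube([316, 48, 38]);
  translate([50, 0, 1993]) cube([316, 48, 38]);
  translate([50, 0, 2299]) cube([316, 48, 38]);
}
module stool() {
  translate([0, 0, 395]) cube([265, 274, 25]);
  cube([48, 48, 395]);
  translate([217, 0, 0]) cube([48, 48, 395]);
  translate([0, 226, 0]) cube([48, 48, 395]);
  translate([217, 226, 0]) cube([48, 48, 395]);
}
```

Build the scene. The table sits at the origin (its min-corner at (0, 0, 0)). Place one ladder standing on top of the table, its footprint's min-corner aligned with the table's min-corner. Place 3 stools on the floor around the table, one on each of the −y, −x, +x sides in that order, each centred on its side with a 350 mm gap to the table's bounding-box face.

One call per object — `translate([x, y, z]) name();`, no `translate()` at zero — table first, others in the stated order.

table();
translate([0, 0, 712]) ladder();
translate([241, -624, 0]) stool();
translate([-615, 323, 0]) stool();
translate([1097, 323, 0]) stool();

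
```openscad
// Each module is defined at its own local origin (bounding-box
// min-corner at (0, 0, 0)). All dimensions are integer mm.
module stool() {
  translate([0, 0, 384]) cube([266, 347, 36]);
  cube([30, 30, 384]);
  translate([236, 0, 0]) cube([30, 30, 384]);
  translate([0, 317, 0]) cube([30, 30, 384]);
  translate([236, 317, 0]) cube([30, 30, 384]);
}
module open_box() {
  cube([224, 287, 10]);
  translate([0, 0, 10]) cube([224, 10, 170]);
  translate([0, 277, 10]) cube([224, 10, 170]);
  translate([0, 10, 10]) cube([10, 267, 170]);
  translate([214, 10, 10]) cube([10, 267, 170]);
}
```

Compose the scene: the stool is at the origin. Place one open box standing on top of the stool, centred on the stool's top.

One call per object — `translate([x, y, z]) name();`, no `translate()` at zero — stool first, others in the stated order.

stool();
translate([21, 30, 420]) open_box();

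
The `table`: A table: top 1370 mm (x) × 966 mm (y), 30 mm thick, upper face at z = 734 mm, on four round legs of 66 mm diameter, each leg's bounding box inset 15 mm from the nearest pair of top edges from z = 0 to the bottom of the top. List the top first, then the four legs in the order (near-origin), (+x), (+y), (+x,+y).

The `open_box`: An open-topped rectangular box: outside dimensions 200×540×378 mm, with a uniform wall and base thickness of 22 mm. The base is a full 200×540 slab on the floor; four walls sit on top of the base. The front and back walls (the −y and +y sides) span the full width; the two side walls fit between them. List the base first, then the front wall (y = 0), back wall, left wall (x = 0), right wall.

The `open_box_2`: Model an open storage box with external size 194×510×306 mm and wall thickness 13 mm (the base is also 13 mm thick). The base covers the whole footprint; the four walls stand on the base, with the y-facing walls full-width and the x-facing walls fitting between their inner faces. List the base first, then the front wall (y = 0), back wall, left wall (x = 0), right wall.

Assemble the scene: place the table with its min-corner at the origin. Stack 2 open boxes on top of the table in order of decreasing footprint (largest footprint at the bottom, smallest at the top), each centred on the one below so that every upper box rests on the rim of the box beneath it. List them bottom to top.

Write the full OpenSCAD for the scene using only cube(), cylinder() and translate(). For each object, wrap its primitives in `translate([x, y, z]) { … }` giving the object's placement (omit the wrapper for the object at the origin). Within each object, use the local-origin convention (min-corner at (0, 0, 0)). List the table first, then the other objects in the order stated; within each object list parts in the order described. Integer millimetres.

translate([0, 0, 704]) cube([1370, 966, 30]);
translate([48, 48, 0]) cylinder(h = 704, r = 33);
translate([1322, 48, 0]) cylinder(h = 704, r = 33);
translate([48, 918, 0]) cylinder(h = 704, r = 33);
translate([1322, 918, 0]) cylinder(h = 704, r = 33);
translate([585, 213, 734]) {
  cube([200, 540, 22]);
  translate([0, 0, 22]) cube([200, 22, 356]);
  translate([0, 518, 22]) cube([200, 22, 356]);
  translate([0, 22, 22]) cube([22, 496, 356]);
  translate([178, 22, 22]) cube([22, 496, 356]);
}
translate([588, 228, 1112]) {
  cube([194, 510, 13]);
  translate([0, 0, 13]) cube([194, 13, 293]);
  translate([0, 497, 13]) cube([194, 13, 293]);
  translate([0, 13, 13]) cube([13, 484, 293]);
  translate([181, 13, 13]) cube([13, 484, 293]);
}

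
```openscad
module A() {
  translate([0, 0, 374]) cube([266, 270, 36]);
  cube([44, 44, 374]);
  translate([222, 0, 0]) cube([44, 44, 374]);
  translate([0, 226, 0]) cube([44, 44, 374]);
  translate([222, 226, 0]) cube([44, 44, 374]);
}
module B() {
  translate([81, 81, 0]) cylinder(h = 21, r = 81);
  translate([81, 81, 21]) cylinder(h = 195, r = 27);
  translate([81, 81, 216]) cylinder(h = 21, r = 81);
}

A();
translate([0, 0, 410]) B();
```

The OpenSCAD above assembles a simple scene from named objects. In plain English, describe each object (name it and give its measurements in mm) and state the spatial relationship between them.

A is a four-legged stool. The seat is a 266×270×36 mm slab whose top surface is at z = 410 mm; four square legs, each 44×44 mm in cross-section, run from the floor (z = 0) to the underside of the seat, each flush with a corner of the seat.

B is a spool: two coaxial disc flanges of radius 81 mm and thickness 21 mm, joined by a core cylinder of radius 27 mm and height 195 mm. The lower flange rests on z = 0 and the three cylinders share a vertical axis.

The spool is on top of the stool.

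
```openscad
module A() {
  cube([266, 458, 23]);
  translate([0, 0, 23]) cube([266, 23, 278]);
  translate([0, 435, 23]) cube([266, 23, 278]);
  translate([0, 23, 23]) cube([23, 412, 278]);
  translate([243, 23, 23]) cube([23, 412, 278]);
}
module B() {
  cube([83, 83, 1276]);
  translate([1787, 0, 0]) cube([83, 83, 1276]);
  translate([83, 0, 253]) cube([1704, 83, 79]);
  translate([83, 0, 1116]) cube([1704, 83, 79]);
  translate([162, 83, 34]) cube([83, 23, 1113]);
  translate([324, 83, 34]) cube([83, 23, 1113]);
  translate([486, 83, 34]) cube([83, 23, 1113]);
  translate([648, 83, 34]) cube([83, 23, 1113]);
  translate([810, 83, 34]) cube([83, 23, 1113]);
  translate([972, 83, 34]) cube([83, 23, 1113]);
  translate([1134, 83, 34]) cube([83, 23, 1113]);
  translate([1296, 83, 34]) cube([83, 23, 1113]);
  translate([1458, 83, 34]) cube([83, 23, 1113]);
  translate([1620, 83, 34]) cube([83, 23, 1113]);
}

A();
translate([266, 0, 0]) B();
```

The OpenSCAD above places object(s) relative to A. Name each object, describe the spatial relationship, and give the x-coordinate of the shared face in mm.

The open box's +x face and the fence section's −x face are both at x = 266 mm.

A is an open box. B is a fence section. The fence section is against the open box's +x side, with their −y faces flush. The x-coordinate of the shared face is 266 mm.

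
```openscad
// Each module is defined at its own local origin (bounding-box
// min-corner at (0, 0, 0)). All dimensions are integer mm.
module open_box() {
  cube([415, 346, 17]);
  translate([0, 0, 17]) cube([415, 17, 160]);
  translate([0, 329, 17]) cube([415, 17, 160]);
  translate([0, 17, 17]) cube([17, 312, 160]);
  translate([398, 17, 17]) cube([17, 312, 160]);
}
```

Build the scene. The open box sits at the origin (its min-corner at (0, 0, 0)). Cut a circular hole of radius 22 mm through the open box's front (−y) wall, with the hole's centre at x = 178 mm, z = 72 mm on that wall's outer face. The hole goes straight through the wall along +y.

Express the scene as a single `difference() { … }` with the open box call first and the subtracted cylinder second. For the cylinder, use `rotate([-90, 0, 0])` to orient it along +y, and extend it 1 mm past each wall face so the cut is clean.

difference() {
  open_box();
  translate([178, -1, 72]) rotate([-90, 0, 0]) cylinder(h = 19, r = 22);
}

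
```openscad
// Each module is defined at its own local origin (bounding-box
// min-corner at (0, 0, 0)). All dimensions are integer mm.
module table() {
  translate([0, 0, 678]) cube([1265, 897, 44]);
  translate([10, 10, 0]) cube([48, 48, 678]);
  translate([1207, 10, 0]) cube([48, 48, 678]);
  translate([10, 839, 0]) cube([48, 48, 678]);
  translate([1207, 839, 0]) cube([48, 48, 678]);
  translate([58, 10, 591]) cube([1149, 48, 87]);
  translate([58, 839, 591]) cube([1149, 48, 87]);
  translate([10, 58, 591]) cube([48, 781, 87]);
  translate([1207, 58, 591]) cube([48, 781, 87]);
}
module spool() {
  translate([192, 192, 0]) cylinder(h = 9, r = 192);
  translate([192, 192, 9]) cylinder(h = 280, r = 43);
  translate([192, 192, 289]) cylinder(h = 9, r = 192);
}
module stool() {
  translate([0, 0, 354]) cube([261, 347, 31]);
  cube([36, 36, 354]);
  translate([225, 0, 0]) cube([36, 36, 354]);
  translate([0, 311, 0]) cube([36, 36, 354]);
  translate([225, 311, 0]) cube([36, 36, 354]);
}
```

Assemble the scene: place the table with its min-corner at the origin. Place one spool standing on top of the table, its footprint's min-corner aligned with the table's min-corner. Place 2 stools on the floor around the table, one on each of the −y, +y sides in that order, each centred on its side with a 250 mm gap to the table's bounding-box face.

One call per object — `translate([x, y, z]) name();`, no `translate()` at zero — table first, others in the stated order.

table();
translate([0, 0, 722]) spool();
translate([502, -597, 0]) stool();
translate([502, 1147, 0]) stool();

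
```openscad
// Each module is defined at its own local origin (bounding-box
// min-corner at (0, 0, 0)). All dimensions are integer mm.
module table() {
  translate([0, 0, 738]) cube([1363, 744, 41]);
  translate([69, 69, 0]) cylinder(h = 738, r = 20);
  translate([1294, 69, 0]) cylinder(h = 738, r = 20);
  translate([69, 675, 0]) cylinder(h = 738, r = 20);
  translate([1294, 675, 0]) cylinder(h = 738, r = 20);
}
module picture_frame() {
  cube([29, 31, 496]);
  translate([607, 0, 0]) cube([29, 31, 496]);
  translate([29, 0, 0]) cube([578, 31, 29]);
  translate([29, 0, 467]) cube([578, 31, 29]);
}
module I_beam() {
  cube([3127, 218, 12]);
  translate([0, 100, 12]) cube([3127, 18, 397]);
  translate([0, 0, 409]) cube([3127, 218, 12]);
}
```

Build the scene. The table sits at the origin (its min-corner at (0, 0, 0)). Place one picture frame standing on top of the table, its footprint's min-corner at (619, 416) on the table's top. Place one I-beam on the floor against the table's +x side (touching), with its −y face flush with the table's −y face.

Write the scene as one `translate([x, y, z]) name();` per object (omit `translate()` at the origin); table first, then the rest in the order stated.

table();
translate([619, 416, 779]) picture_frame();
translate([1363, 0, 0]) I_beam();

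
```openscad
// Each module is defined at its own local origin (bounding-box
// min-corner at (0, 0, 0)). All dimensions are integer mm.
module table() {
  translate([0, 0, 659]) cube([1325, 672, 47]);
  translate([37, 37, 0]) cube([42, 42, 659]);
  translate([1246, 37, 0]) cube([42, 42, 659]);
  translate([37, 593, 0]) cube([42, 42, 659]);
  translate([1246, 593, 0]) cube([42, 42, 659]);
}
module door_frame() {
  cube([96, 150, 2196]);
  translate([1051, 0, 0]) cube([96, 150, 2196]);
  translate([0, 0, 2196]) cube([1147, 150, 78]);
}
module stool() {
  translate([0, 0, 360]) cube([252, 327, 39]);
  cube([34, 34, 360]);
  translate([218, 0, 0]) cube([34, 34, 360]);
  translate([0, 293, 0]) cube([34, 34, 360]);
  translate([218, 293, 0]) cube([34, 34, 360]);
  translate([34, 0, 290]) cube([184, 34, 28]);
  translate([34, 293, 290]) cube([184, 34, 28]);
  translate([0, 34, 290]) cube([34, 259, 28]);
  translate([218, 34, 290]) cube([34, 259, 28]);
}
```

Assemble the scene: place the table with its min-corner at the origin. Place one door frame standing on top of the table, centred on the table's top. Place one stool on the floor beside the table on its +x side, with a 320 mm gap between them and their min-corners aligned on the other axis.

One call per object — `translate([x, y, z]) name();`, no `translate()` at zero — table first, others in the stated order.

table();
translate([89, 261, 706]) door_frame();
translate([1645, 0, 0]) stool();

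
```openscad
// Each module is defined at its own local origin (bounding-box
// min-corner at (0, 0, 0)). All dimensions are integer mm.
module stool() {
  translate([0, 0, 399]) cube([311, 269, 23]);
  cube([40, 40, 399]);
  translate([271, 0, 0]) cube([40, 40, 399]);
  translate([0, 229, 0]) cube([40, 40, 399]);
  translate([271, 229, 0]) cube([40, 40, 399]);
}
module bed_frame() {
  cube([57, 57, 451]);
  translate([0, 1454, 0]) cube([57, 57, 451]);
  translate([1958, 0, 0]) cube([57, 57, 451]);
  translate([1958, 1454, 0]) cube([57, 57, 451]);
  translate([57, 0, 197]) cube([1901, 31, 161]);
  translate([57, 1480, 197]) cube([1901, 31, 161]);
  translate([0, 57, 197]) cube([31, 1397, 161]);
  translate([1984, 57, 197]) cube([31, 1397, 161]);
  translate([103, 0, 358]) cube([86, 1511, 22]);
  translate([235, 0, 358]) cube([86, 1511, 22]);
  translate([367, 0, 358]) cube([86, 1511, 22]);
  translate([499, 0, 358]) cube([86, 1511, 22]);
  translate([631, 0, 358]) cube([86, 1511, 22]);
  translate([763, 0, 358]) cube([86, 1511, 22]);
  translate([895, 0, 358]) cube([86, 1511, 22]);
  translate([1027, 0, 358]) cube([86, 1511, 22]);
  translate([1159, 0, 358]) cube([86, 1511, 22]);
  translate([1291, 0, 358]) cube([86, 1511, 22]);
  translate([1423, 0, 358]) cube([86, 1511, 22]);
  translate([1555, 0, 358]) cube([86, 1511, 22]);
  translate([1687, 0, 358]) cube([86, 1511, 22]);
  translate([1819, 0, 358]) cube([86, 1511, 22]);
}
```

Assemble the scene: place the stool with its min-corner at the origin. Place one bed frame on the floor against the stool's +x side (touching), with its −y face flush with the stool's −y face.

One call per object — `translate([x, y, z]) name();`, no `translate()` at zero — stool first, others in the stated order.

stool();
translate([311, 0, 0]) bed_frame();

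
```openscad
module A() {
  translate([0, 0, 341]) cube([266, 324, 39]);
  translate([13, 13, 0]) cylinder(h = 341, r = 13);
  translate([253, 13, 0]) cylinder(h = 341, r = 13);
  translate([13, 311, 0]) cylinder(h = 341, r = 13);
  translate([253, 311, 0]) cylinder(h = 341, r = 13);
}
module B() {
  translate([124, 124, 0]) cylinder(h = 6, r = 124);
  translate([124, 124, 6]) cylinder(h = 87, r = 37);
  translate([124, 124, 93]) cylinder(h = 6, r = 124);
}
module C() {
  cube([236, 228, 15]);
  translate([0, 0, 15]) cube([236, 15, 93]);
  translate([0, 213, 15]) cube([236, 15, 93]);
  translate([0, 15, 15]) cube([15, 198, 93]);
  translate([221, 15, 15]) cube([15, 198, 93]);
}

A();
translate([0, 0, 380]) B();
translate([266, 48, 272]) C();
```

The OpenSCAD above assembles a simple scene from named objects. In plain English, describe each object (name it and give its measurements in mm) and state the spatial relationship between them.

A is a four-legged stool. The seat is a 266×324×39 mm slab whose top surface is at z = 380 mm; four round legs, each 26 mm in diameter, run from the floor (z = 0) to the underside of the seat, each leg's axis is inset half a diameter from the nearest pair of seat edges (so the leg's bounding box is flush with the corner).

B is a spool: two coaxial disc flanges of radius 124 mm and thickness 6 mm, joined by a core cylinder of radius 37 mm and height 87 mm. The lower flange rests on z = 0 and the three cylinders share a vertical axis.

C is an open storage box with external size 236×228×108 mm and wall thickness 15 mm (the base is also 15 mm thick). The base covers the whole footprint; the four walls stand on the base, with the y-facing walls full-width and the x-facing walls fitting between their inner faces.

The spool is on top of the stool. The open box is beside the stool with their tops flush at z = 380.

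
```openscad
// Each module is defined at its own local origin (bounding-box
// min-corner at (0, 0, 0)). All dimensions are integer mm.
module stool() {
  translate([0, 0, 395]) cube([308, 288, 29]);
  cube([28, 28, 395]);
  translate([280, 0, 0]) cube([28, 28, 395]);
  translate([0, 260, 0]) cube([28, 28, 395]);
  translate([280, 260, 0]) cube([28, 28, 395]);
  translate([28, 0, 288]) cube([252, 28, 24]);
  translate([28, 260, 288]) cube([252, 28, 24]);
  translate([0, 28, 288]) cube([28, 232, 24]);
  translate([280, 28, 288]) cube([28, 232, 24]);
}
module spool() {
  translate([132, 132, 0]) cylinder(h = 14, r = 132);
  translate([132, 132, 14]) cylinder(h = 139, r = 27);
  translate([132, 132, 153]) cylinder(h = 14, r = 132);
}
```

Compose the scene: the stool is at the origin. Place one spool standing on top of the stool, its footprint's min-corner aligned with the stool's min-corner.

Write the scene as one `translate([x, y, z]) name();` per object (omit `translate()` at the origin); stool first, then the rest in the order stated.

stool();
translate([0, 0, 424]) spool();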